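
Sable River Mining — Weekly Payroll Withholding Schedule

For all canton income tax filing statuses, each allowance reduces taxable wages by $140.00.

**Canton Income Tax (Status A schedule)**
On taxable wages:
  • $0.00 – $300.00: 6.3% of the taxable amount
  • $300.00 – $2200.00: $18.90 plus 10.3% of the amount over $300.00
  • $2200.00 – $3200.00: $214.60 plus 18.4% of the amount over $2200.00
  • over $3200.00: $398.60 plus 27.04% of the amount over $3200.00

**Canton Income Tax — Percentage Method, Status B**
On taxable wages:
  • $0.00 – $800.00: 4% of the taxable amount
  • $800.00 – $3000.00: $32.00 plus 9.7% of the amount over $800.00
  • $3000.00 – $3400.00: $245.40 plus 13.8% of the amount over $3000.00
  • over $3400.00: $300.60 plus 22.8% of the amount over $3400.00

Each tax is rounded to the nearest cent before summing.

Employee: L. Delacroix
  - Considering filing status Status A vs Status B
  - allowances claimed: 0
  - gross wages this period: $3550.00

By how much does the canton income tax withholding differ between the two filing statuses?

$158.44

Canton Income Tax (Status A): taxable = $3550.00
  $398.60 + 27.04% × ($3550.00 − $3200.00) = $398.60 + 27.04% × $350.00 = $493.24
Canton Income Tax (Status B): taxable = $3550.00
  $300.60 + 22.8% × ($3550.00 − $3400.00) = $300.60 + 22.8% × $150.00 = $334.80
Difference: |$493.24 − $334.80| = $158.44 (higher under Status A)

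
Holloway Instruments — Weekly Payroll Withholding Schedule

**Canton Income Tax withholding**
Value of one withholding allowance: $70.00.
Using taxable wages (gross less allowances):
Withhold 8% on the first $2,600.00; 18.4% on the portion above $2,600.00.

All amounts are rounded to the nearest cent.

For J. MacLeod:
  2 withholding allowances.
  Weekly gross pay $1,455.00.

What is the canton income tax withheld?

Canton Income Tax: taxable = $1,455.00 − 2×$70.00 = $1,315.00
  8% × $1,315.00 = $105.20

$105.20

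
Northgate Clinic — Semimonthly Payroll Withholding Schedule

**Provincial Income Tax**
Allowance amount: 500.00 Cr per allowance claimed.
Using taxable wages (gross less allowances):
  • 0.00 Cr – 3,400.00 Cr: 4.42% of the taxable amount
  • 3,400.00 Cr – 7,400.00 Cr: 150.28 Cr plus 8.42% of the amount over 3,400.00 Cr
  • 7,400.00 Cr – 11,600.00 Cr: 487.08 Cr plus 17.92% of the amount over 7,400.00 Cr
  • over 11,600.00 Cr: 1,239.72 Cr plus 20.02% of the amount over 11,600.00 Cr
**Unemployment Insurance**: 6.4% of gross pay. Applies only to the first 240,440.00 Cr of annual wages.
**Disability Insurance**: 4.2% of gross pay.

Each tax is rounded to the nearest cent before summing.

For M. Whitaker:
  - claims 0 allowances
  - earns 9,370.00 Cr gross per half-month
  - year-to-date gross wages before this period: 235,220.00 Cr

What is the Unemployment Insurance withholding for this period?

334.08 Cr

Unemployment Insurance: cap 240,440.00 Cr − YTD 235,220.00 Cr = 5,220.00 Cr subject; 6.4% × 5,220.00 Cr = 334.08 Cr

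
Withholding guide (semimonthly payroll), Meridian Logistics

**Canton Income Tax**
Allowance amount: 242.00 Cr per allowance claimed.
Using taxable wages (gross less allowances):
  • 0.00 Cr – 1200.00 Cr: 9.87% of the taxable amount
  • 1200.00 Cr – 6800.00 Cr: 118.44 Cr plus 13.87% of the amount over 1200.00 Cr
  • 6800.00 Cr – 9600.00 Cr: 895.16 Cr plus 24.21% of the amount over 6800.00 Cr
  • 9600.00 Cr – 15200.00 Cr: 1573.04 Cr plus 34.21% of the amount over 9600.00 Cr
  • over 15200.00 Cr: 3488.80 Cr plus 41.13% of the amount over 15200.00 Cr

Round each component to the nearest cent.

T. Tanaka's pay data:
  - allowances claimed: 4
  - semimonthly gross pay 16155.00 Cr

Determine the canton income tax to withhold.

3484.35 Cr

Canton Income Tax: taxable = 16155.00 Cr − 4×242.00 Cr = 15187.00 Cr
  1573.04 Cr + 34.21% × (15187.00 Cr − 9600.00 Cr) = 1573.04 Cr + 34.21% × 5587.00 Cr = 3484.35 Cr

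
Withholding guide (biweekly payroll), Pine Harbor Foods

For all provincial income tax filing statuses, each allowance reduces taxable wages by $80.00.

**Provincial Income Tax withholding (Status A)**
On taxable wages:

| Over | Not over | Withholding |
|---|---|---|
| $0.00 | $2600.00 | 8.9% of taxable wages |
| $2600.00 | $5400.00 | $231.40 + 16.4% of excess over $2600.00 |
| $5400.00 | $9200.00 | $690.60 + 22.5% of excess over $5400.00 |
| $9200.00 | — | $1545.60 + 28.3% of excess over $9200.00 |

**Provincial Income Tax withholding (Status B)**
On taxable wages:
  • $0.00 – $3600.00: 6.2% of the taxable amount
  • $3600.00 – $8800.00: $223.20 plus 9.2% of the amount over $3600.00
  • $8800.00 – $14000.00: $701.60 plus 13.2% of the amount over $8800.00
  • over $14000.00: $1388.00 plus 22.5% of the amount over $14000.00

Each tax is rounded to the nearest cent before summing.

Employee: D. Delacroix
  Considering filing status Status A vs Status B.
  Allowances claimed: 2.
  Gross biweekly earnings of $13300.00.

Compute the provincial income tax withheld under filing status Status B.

$1274.48

Provincial Income Tax (Status B): taxable = $13300.00 − 2×$80.00 = $13140.00
  $701.60 + 13.2% × ($13140.00 − $8800.00) = $701.60 + 13.2% × $4340.00 = $1274.48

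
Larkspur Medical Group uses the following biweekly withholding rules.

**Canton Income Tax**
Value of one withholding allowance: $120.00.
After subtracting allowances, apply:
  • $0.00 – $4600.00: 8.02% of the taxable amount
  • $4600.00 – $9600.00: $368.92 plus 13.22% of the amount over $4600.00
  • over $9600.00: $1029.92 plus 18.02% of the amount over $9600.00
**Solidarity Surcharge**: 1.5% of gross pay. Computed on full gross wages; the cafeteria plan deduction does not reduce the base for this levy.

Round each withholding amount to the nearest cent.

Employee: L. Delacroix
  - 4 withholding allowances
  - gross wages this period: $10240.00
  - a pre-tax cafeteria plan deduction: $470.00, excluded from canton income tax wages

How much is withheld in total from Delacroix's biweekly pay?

Canton Income Tax: taxable = $10240.00 − $470.00 − 4×$120.00 = $9290.00
  $368.92 + 13.22% × ($9290.00 − $4600.00) = $368.92 + 13.22% × $4690.00 = $988.94
Solidarity Surcharge: 1.5% × $10240.00 = $153.60
Total: $988.94 + $153.60 = $1142.54

$1142.54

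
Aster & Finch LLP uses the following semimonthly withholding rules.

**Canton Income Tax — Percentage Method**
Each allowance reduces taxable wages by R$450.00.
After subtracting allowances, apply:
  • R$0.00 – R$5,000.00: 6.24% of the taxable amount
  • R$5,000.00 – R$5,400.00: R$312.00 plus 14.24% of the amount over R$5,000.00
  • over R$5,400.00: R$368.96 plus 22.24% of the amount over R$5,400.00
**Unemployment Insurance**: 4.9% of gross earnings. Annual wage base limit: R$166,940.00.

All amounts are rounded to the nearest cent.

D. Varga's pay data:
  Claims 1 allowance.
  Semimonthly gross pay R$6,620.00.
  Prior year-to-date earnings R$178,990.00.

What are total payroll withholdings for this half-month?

Canton Income Tax: taxable = R$6,620.00 − 1×R$450.00 = R$6,170.00
  R$368.96 + 22.24% × (R$6,170.00 − R$5,400.00) = R$368.96 + 22.24% × R$770.00 = R$540.21
Unemployment Insurance: YTD R$178,990.00 ≥ cap R$166,940.00 → R$0.00
Total: R$540.21 + R$0.00 = R$540.21

R$540.21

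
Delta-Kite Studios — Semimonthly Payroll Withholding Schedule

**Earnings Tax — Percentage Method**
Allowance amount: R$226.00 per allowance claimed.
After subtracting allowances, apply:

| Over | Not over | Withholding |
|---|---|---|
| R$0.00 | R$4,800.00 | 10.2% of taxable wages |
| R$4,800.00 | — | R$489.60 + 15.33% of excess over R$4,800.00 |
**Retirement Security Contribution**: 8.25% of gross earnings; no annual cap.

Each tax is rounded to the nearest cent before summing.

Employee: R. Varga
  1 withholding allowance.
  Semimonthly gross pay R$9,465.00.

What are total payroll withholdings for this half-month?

Earnings Tax: taxable = R$9,465.00 − 1×R$226.00 = R$9,239.00
  R$489.60 + 15.33% × (R$9,239.00 − R$4,800.00) = R$489.60 + 15.33% × R$4,439.00 = R$1,170.10
Retirement Security Contribution: 8.25% × R$9,465.00 = R$780.86
Total: R$1,170.10 + R$780.86 = R$1,950.96

R$1,950.96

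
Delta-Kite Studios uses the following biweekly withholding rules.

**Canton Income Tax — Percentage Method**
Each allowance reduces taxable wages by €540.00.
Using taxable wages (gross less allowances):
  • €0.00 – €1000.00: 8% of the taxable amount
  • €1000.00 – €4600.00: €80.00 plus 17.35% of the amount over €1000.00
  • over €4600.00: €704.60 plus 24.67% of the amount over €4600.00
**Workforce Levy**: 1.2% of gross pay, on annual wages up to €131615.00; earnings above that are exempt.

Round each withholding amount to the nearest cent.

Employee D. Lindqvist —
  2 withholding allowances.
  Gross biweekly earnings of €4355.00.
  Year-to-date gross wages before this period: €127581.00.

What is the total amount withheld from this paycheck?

Canton Income Tax: taxable = €4355.00 − 2×€540.00 = €3275.00
  €80.00 + 17.35% × (€3275.00 − €1000.00) = €80.00 + 17.35% × €2275.00 = €474.71
Workforce Levy: cap €131615.00 − YTD €127581.00 = €4034.00 subject; 1.2% × €4034.00 = €48.41
Total: €474.71 + €48.41 = €523.12

€523.12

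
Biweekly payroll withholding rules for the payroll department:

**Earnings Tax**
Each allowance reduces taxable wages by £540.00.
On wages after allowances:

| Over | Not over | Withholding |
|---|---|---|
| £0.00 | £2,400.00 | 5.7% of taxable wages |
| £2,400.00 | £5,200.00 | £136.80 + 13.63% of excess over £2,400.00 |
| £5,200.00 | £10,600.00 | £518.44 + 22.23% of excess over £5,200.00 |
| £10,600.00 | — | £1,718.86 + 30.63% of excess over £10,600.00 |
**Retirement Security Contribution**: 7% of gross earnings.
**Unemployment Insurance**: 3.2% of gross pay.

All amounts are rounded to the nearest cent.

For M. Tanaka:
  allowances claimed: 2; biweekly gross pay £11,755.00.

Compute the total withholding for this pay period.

Earnings Tax: taxable = £11,755.00 − 2×£540.00 = £10,675.00
  £1,718.86 + 30.63% × (£10,675.00 − £10,600.00) = £1,718.86 + 30.63% × £75.00 = £1,741.83
Retirement Security Contribution: 7% × £11,755.00 = £822.85
Unemployment Insurance: 3.2% × £11,755.00 = £376.16
Total: £1,741.83 + £822.85 + £376.16 = £2,940.84

£2,940.84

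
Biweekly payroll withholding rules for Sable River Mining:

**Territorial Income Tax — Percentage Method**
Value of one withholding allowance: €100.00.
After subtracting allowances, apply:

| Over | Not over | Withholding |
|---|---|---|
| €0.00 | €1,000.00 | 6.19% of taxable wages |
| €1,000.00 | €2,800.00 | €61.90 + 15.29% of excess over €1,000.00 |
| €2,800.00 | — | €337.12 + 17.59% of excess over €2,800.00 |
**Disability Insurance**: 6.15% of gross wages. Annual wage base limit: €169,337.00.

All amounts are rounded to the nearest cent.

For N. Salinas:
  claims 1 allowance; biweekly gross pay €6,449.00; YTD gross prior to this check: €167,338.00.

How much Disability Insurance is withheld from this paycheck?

€122.94

Disability Insurance: cap €169,337.00 − YTD €167,338.00 = €1,999.00 subject; 6.15% × €1,999.00 = €122.94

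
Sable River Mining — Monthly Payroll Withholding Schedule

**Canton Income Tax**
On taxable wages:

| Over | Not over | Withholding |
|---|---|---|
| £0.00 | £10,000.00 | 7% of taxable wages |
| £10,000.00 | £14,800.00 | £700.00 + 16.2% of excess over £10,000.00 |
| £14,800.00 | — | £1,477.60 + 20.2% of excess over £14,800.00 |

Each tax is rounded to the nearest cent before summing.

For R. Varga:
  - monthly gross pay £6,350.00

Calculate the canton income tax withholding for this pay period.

£444.50

Canton Income Tax: taxable = £6,350.00
  7% × £6,350.00 = £444.50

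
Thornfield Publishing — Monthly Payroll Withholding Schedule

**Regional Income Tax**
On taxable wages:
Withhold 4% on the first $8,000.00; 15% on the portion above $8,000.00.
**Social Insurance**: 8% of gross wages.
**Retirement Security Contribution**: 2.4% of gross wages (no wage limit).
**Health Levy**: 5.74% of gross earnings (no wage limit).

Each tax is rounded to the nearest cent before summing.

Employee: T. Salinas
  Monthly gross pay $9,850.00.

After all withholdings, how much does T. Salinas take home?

$7,662.71

Regional Income Tax: taxable = $9,850.00
  $320.00 + 15% × ($9,850.00 − $8,000.00) = $320.00 + 15% × $1,850.00 = $597.50
Social Insurance: 8% × $9,850.00 = $788.00
Retirement Security Contribution: 2.4% × $9,850.00 = $236.40
Health Levy: 5.74% × $9,850.00 = $565.39
Total withheld: $597.50 + $788.00 + $236.40 + $565.39 = $2,187.29
Net pay: $9,850.00 − $2,187.29 = $7,662.71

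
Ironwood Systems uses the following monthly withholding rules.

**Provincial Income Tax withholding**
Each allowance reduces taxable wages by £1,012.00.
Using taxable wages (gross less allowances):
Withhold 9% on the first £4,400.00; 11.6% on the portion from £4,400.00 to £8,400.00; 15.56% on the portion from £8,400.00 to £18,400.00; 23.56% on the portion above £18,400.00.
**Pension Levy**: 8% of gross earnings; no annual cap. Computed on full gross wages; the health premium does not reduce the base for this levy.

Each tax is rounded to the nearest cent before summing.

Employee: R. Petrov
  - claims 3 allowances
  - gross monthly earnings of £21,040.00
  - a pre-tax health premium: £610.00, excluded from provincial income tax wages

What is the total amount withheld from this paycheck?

£3,942.67

Provincial Income Tax: taxable = £21,040.00 − £610.00 − 3×£1,012.00 = £17,394.00
  £860.00 + 15.56% × (£17,394.00 − £8,400.00) = £860.00 + 15.56% × £8,994.00 = £2,259.47
Pension Levy: 8% × £21,040.00 = £1,683.20
Total: £2,259.47 + £1,683.20 = £3,942.67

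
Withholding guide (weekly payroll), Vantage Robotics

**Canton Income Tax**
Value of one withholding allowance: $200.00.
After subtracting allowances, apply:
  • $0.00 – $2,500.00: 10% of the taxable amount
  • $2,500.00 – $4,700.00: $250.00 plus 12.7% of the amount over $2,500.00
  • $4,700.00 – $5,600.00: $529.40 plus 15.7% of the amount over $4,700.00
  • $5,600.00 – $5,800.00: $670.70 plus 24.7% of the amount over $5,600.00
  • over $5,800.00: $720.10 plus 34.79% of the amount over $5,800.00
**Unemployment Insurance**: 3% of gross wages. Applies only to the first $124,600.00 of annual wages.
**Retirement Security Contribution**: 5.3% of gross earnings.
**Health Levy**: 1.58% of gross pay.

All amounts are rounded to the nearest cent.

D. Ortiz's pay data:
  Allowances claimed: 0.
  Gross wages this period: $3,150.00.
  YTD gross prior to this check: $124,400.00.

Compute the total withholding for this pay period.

$555.27

Canton Income Tax: taxable = $3,150.00
  $250.00 + 12.7% × ($3,150.00 − $2,500.00) = $250.00 + 12.7% × $650.00 = $332.55
Unemployment Insurance: cap $124,600.00 − YTD $124,400.00 = $200.00 subject; 3% × $200.00 = $6.00
Retirement Security Contribution: 5.3% × $3,150.00 = $166.95
Health Levy: 1.58% × $3,150.00 = $49.77
Total: $332.55 + $6.00 + $166.95 + $49.77 = $555.27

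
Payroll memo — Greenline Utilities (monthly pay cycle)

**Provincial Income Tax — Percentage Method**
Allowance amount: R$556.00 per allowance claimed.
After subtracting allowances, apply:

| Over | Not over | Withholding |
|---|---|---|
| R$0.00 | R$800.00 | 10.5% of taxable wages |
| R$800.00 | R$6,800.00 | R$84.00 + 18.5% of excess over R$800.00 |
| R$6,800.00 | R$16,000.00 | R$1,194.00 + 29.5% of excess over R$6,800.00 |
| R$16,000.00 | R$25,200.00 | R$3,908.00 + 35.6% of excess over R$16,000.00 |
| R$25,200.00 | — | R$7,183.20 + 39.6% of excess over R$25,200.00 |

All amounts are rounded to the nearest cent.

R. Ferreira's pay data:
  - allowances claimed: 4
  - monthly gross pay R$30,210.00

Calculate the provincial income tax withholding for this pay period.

R$8,286.46

Provincial Income Tax: taxable = R$30,210.00 − 4×R$556.00 = R$27,986.00
  R$7,183.20 + 39.6% × (R$27,986.00 − R$25,200.00) = R$7,183.20 + 39.6% × R$2,786.00 = R$8,286.46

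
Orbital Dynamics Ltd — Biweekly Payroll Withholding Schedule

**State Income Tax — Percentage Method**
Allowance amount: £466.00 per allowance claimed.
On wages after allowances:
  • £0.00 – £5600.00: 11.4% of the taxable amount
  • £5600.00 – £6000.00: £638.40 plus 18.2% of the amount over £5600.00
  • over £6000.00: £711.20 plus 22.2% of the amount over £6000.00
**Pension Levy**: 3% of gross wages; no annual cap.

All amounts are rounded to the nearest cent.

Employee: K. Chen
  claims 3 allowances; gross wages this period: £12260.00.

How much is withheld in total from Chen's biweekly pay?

State Income Tax: taxable = £12260.00 − 3×£466.00 = £10862.00
  £711.20 + 22.2% × (£10862.00 − £6000.00) = £711.20 + 22.2% × £4862.00 = £1790.56
Pension Levy: 3% × £12260.00 = £367.80
Total: £1790.56 + £367.80 = £2158.36

£2158.36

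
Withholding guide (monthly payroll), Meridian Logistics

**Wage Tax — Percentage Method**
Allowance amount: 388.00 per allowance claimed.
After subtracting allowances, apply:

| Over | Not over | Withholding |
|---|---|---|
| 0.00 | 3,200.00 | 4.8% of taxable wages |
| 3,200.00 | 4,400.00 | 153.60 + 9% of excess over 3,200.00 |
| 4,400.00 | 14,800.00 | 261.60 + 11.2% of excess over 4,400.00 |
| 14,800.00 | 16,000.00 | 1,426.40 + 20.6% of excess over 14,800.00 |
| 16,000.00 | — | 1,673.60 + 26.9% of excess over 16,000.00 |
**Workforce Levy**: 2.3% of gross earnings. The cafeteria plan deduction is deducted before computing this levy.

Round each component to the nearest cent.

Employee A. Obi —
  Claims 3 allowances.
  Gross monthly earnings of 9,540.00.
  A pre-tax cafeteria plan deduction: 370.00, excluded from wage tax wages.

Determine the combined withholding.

Wage Tax: taxable = 9,540.00 − 370.00 − 3×388.00 = 8,006.00
  261.60 + 11.2% × (8,006.00 − 4,400.00) = 261.60 + 11.2% × 3,606.00 = 665.47
Workforce Levy: 2.3% × 9,170.00 = 210.91
Total: 665.47 + 210.91 = 876.38

876.38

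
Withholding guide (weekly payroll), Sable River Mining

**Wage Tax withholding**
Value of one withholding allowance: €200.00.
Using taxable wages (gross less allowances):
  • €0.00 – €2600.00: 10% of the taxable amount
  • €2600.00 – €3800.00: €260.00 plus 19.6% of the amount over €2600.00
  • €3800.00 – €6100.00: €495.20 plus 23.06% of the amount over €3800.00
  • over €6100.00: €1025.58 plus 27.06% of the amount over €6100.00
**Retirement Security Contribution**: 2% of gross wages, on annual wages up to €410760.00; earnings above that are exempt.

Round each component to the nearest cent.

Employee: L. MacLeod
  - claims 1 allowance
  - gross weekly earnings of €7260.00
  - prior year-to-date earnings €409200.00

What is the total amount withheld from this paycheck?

€1316.56

Wage Tax: taxable = €7260.00 − 1×€200.00 = €7060.00
  €1025.58 + 27.06% × (€7060.00 − €6100.00) = €1025.58 + 27.06% × €960.00 = €1285.36
Retirement Security Contribution: cap €410760.00 − YTD €409200.00 = €1560.00 subject; 2% × €1560.00 = €31.20
Total: €1285.36 + €31.20 = €1316.56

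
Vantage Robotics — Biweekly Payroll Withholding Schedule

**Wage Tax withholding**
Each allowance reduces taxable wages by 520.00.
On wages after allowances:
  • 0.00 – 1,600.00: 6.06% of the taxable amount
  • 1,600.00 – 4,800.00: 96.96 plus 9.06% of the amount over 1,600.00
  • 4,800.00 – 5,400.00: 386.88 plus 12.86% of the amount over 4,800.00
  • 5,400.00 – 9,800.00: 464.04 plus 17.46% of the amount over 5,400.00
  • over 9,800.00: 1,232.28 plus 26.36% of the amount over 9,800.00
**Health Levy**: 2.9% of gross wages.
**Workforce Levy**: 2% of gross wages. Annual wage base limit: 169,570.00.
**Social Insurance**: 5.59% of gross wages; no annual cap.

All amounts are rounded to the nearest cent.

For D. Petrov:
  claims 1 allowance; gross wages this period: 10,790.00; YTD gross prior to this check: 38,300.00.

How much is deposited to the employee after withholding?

Wage Tax: taxable = 10,790.00 − 1×520.00 = 10,270.00
  1,232.28 + 26.36% × (10,270.00 − 9,800.00) = 1,232.28 + 26.36% × 470.00 = 1,356.17
Health Levy: 2.9% × 10,790.00 = 312.91
Workforce Levy: 2% × 10,790.00 = 215.80
Social Insurance: 5.59% × 10,790.00 = 603.16
Total withheld: 1,356.17 + 312.91 + 215.80 + 603.16 = 2,488.04
Net pay: 10,790.00 − 2,488.04 = 8,301.96

8,301.96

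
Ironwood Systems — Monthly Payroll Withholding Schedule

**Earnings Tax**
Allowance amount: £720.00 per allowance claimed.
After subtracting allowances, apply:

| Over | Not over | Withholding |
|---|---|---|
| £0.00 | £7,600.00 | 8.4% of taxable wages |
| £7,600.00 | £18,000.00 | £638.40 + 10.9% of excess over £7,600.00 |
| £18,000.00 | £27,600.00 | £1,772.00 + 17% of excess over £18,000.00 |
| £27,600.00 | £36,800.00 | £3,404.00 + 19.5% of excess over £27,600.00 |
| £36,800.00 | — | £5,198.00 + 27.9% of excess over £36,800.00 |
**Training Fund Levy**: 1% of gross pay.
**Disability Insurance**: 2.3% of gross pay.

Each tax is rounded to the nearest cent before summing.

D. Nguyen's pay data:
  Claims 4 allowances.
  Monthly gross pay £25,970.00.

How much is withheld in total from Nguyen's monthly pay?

£3,494.31

Earnings Tax: taxable = £25,970.00 − 4×£720.00 = £23,090.00
  £1,772.00 + 17% × (£23,090.00 − £18,000.00) = £1,772.00 + 17% × £5,090.00 = £2,637.30
Training Fund Levy: 1% × £25,970.00 = £259.70
Disability Insurance: 2.3% × £25,970.00 = £597.31
Total: £2,637.30 + £259.70 + £597.31 = £3,494.31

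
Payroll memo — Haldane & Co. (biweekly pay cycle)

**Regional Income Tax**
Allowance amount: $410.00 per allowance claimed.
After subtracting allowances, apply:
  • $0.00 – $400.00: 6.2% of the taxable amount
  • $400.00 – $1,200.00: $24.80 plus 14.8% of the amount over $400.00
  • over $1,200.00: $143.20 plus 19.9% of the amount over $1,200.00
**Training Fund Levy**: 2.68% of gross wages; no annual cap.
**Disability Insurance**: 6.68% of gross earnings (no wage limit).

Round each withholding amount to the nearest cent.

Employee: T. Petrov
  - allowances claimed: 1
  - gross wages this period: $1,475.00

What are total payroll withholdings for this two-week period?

$261.28

Regional Income Tax: taxable = $1,475.00 − 1×$410.00 = $1,065.00
  $24.80 + 14.8% × ($1,065.00 − $400.00) = $24.80 + 14.8% × $665.00 = $123.22
Training Fund Levy: 2.68% × $1,475.00 = $39.53
Disability Insurance: 6.68% × $1,475.00 = $98.53
Total: $123.22 + $39.53 + $98.53 = $261.28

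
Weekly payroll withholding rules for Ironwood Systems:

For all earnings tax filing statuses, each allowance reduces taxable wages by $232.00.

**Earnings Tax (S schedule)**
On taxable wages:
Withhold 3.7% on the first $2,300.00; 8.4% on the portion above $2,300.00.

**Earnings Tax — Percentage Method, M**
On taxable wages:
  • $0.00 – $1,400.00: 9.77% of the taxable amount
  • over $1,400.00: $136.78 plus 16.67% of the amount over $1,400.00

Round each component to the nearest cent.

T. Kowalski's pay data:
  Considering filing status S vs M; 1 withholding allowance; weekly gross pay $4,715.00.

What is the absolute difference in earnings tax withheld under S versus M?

$382.25

Earnings Tax (S): taxable = $4,715.00 − 1×$232.00 = $4,483.00
  $85.10 + 8.4% × ($4,483.00 − $2,300.00) = $85.10 + 8.4% × $2,183.00 = $268.47
Earnings Tax (M): taxable = $4,715.00 − 1×$232.00 = $4,483.00
  $136.78 + 16.67% × ($4,483.00 − $1,400.00) = $136.78 + 16.67% × $3,083.00 = $650.72
Difference: |$268.47 − $650.72| = $382.25 (higher under M)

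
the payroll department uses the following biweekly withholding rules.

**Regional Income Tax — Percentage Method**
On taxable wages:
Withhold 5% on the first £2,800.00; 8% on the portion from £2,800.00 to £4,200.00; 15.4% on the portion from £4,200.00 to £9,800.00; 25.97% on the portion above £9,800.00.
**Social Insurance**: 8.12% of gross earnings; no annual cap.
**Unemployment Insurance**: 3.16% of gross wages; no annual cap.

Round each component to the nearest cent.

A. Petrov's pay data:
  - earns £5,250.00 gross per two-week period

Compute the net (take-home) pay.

Regional Income Tax: taxable = £5,250.00
  £252.00 + 15.4% × (£5,250.00 − £4,200.00) = £252.00 + 15.4% × £1,050.00 = £413.70
Social Insurance: 8.12% × £5,250.00 = £426.30
Unemployment Insurance: 3.16% × £5,250.00 = £165.90
Total withheld: £413.70 + £426.30 + £165.90 = £1,005.90
Net pay: £5,250.00 − £1,005.90 = £4,244.10

£4,244.10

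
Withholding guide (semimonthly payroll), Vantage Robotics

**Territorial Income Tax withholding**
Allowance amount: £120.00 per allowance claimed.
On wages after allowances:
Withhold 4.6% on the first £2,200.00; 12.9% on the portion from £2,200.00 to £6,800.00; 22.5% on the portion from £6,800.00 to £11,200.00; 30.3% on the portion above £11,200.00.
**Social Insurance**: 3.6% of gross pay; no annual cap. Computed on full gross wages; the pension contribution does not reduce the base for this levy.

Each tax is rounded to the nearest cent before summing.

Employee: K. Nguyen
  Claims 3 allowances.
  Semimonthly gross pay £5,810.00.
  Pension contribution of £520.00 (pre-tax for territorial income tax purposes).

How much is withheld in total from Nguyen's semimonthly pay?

Territorial Income Tax: taxable = £5,810.00 − £520.00 − 3×£120.00 = £4,930.00
  £101.20 + 12.9% × (£4,930.00 − £2,200.00) = £101.20 + 12.9% × £2,730.00 = £453.37
Social Insurance: 3.6% × £5,810.00 = £209.16
Total: £453.37 + £209.16 = £662.53

£662.53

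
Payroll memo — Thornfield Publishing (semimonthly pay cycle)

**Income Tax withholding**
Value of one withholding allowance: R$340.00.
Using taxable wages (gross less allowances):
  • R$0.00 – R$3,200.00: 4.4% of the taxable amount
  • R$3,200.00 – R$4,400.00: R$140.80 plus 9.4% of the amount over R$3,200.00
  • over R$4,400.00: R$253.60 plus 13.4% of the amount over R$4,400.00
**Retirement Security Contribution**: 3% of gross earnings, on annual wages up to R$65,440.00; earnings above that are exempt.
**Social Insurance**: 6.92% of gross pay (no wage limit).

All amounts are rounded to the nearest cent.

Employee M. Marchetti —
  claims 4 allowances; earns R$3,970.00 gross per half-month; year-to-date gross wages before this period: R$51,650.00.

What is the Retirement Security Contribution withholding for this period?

R$119.10

Retirement Security Contribution: 3% × R$3,970.00 = R$119.10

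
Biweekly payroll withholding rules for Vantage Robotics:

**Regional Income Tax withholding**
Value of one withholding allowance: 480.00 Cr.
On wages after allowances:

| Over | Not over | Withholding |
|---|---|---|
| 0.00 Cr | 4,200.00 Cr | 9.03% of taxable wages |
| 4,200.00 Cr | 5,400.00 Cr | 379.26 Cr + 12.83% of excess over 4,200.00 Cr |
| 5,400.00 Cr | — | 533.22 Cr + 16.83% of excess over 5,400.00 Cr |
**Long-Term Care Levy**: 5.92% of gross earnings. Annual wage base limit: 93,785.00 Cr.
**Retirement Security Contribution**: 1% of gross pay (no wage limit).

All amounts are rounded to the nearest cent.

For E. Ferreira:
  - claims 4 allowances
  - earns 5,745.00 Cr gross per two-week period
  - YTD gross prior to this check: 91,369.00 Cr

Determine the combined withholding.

545.88 Cr

Regional Income Tax: taxable = 5,745.00 Cr − 4×480.00 Cr = 3,825.00 Cr
  9.03% × 3,825.00 Cr = 345.40 Cr
Long-Term Care Levy: cap 93,785.00 Cr − YTD 91,369.00 Cr = 2,416.00 Cr subject; 5.92% × 2,416.00 Cr = 143.03 Cr
Retirement Security Contribution: 1% × 5,745.00 Cr = 57.45 Cr
Total: 345.40 Cr + 143.03 Cr + 57.45 Cr = 545.88 Cr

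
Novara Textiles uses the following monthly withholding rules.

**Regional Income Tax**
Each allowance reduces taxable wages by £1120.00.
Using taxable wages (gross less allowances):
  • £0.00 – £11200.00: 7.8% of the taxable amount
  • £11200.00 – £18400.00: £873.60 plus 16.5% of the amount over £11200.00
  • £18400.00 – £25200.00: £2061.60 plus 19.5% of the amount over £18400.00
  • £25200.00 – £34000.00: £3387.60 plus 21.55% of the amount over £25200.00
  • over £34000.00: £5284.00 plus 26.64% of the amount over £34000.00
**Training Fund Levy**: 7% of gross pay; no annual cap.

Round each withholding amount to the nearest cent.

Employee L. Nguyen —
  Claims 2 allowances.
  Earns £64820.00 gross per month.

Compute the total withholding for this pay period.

Regional Income Tax: taxable = £64820.00 − 2×£1120.00 = £62580.00
  £5284.00 + 26.64% × (£62580.00 − £34000.00) = £5284.00 + 26.64% × £28580.00 = £12897.71
Training Fund Levy: 7% × £64820.00 = £4537.40
Total: £12897.71 + £4537.40 = £17435.11

£17435.11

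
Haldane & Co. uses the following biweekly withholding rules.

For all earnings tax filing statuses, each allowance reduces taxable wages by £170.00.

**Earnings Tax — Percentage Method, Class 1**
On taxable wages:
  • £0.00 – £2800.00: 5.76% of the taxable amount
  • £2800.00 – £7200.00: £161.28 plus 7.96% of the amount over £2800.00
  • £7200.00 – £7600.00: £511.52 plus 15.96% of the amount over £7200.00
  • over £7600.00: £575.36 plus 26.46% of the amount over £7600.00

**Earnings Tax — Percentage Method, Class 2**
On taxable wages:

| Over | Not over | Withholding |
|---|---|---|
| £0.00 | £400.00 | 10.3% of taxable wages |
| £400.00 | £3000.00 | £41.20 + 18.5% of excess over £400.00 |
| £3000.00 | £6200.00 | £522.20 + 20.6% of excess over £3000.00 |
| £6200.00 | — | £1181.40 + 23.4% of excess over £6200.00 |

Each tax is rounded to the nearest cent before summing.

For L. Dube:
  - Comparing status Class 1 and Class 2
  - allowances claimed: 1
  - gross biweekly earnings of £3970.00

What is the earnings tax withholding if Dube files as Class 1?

£240.88

Earnings Tax (Class 1): taxable = £3970.00 − 1×£170.00 = £3800.00
  £161.28 + 7.96% × (£3800.00 − £2800.00) = £161.28 + 7.96% × £1000.00 = £240.88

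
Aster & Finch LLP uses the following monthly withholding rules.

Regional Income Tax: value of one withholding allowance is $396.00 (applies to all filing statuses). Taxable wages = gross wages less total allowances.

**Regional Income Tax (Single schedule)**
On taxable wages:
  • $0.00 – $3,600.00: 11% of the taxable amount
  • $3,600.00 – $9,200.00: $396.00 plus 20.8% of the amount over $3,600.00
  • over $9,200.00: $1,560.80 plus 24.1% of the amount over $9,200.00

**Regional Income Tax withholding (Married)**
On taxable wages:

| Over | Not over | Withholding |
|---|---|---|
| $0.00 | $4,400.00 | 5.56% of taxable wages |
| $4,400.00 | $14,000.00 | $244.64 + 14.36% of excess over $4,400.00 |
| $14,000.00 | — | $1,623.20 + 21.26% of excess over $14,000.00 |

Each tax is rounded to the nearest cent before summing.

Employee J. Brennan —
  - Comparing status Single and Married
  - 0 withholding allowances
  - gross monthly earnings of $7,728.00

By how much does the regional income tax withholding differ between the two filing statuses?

$532.08

Regional Income Tax (Single): taxable = $7,728.00
  $396.00 + 20.8% × ($7,728.00 − $3,600.00) = $396.00 + 20.8% × $4,128.00 = $1,254.62
Regional Income Tax (Married): taxable = $7,728.00
  $244.64 + 14.36% × ($7,728.00 − $4,400.00) = $244.64 + 14.36% × $3,328.00 = $722.54
Difference: |$1,254.62 − $722.54| = $532.08 (higher under Single)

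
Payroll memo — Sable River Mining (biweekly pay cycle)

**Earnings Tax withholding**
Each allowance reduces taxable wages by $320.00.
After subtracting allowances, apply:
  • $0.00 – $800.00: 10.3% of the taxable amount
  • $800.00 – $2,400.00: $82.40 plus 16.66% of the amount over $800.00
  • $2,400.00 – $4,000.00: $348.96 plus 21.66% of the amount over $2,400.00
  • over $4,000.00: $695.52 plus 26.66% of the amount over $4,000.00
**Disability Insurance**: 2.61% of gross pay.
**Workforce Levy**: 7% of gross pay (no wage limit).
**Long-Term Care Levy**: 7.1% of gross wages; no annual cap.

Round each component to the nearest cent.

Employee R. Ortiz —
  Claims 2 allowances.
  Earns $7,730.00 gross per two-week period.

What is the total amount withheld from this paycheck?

Earnings Tax: taxable = $7,730.00 − 2×$320.00 = $7,090.00
  $695.52 + 26.66% × ($7,090.00 − $4,000.00) = $695.52 + 26.66% × $3,090.00 = $1,519.31
Disability Insurance: 2.61% × $7,730.00 = $201.75
Workforce Levy: 7% × $7,730.00 = $541.10
Long-Term Care Levy: 7.1% × $7,730.00 = $548.83
Total: $1,519.31 + $201.75 + $541.10 + $548.83 = $2,810.99

$2,810.99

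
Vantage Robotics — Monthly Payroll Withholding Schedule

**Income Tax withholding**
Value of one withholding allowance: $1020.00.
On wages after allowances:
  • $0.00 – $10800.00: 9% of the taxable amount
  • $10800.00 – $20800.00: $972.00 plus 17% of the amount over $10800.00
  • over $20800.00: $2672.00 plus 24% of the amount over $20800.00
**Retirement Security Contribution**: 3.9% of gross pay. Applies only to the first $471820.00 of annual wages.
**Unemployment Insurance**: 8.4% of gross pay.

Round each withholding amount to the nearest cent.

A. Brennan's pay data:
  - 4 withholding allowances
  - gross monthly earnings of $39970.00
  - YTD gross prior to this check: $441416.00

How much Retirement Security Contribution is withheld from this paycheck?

Retirement Security Contribution: cap $471820.00 − YTD $441416.00 = $30404.00 subject; 3.9% × $30404.00 = $1185.76

$1185.76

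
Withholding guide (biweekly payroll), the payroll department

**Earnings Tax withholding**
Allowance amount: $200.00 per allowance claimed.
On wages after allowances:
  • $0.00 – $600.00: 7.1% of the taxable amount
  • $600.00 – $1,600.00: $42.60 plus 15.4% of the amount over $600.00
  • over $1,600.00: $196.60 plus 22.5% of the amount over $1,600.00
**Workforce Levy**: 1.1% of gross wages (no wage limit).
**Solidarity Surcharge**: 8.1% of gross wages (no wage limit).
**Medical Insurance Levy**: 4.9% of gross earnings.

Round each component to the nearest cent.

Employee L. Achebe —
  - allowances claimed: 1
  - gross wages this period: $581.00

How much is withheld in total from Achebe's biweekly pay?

$108.97

Earnings Tax: taxable = $581.00 − 1×$200.00 = $381.00
  7.1% × $381.00 = $27.05
Workforce Levy: 1.1% × $581.00 = $6.39
Solidarity Surcharge: 8.1% × $581.00 = $47.06
Medical Insurance Levy: 4.9% × $581.00 = $28.47
Total: $27.05 + $6.39 + $47.06 + $28.47 = $108.97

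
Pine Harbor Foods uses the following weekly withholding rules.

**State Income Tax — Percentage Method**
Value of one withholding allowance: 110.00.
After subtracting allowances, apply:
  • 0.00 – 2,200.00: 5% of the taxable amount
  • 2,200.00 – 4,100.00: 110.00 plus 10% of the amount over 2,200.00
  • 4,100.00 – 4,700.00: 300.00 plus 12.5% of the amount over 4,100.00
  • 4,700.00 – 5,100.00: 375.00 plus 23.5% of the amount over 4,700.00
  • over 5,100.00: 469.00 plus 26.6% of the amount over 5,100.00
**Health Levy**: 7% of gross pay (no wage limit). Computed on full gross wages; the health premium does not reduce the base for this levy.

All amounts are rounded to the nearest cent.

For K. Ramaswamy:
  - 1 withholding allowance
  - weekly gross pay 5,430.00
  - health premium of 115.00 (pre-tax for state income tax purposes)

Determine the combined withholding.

State Income Tax: taxable = 5,430.00 − 115.00 − 1×110.00 = 5,205.00
  469.00 + 26.6% × (5,205.00 − 5,100.00) = 469.00 + 26.6% × 105.00 = 496.93
Health Levy: 7% × 5,430.00 = 380.10
Total: 496.93 + 380.10 = 877.03

877.03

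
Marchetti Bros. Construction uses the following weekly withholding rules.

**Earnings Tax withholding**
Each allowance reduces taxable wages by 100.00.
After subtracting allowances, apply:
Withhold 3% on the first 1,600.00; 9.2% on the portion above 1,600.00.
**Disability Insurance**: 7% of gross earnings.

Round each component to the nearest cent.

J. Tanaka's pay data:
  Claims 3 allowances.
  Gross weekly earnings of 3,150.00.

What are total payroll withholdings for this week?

Earnings Tax: taxable = 3,150.00 − 3×100.00 = 2,850.00
  48.00 + 9.2% × (2,850.00 − 1,600.00) = 48.00 + 9.2% × 1,250.00 = 163.00
Disability Insurance: 7% × 3,150.00 = 220.50
Total: 163.00 + 220.50 = 383.50

383.50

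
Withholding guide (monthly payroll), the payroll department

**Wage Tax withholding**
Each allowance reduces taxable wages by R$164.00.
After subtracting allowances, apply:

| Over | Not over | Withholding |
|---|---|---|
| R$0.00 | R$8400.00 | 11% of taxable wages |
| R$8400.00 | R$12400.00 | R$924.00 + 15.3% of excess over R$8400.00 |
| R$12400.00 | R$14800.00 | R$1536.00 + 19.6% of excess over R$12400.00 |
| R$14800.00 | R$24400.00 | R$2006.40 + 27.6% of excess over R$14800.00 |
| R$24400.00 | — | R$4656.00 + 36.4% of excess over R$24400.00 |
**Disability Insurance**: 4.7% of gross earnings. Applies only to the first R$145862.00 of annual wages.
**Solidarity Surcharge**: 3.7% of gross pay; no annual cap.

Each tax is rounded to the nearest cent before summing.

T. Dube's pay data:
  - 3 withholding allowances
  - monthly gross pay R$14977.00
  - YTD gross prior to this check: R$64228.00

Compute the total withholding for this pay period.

R$3202.73

Wage Tax: taxable = R$14977.00 − 3×R$164.00 = R$14485.00
  R$1536.00 + 19.6% × (R$14485.00 − R$12400.00) = R$1536.00 + 19.6% × R$2085.00 = R$1944.66
Disability Insurance: 4.7% × R$14977.00 = R$703.92
Solidarity Surcharge: 3.7% × R$14977.00 = R$554.15
Total: R$1944.66 + R$703.92 + R$554.15 = R$3202.73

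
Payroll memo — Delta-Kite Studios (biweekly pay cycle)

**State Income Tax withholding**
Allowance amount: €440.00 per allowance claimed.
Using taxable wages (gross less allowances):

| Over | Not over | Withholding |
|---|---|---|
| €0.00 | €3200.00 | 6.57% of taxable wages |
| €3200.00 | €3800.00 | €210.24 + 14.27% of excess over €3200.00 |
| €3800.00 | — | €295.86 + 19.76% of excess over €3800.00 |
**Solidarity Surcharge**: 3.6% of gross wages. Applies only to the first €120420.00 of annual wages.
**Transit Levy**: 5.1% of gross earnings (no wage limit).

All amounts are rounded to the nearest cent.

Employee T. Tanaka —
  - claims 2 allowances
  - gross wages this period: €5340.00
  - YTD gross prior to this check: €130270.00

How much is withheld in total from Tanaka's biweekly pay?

€698.62

State Income Tax: taxable = €5340.00 − 2×€440.00 = €4460.00
  €295.86 + 19.76% × (€4460.00 − €3800.00) = €295.86 + 19.76% × €660.00 = €426.28
Solidarity Surcharge: YTD €130270.00 ≥ cap €120420.00 → €0.00
Transit Levy: 5.1% × €5340.00 = €272.34
Total: €426.28 + €0.00 + €272.34 = €698.62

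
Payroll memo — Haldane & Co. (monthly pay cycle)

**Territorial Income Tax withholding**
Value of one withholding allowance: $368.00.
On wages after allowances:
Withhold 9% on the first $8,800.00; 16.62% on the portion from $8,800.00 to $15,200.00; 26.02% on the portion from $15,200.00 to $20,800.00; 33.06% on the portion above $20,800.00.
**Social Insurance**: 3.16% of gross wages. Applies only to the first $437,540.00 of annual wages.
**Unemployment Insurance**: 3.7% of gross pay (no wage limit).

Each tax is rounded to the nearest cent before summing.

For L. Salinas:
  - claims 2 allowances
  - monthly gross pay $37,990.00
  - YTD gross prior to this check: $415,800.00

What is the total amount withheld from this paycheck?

Territorial Income Tax: taxable = $37,990.00 − 2×$368.00 = $37,254.00
  $3,312.80 + 33.06% × ($37,254.00 − $20,800.00) = $3,312.80 + 33.06% × $16,454.00 = $8,752.49
Social Insurance: cap $437,540.00 − YTD $415,800.00 = $21,740.00 subject; 3.16% × $21,740.00 = $686.98
Unemployment Insurance: 3.7% × $37,990.00 = $1,405.63
Total: $8,752.49 + $686.98 + $1,405.63 = $10,845.10

$10,845.10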